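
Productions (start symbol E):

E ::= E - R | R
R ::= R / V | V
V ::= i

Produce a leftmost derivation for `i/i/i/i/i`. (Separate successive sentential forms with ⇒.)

E ⇒ R ⇒ R/V ⇒ R/V/V ⇒ R/V/V/V ⇒ R/V/V/V/V ⇒ V/V/V/V/V ⇒ i/V/V/V/V ⇒ i/i/V/V/V ⇒ i/i/i/V/V ⇒ i/i/i/i/V ⇒ i/i/i/i/i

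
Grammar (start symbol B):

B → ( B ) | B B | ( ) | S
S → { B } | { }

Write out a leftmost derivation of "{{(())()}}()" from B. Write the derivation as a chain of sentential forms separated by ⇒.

B ⇒ BB ⇒ SB ⇒ {B}B ⇒ {S}B ⇒ {{B}}B ⇒ {{BB}}B ⇒ {{(B)B}}B ⇒ {{(())B}}B ⇒ {{(())()}}B ⇒ {{(())()}}()

B ⇒ BB   [B → B B]
BB ⇒ SB   [B → S]
SB ⇒ {B}B   [S → { B }]
{B}B ⇒ {S}B   [B → S]
{S}B ⇒ {{B}}B   [S → { B }]
{{B}}B ⇒ {{BB}}B   [B → B B]
{{BB}}B ⇒ {{(B)B}}B   [B → ( B )]
{{(B)B}}B ⇒ {{(())B}}B   [B → ( )]
{{(())B}}B ⇒ {{(())()}}B   [B → ( )]
{{(())()}}B ⇒ {{(())()}}()   [B → ( )]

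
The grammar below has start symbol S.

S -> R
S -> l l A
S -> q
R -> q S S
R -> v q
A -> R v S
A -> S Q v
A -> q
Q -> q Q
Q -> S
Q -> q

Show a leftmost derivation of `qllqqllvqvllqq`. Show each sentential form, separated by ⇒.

S ⇒ R   [S -> R]
R ⇒ qSS   [R -> q S S]
qSS ⇒ qllAS   [S -> l l A]
qllAS ⇒ qllqS   [A -> q]
qllqS ⇒ qllqR   [S -> R]
qllqR ⇒ qllqqSS   [R -> q S S]
qllqqSS ⇒ qllqqllAS   [S -> l l A]
qllqqllAS ⇒ qllqqllRvSS   [A -> R v S]
qllqqllRvSS ⇒ qllqqllvqvSS   [R -> v q]
qllqqllvqvSS ⇒ qllqqllvqvllAS   [S -> l l A]
qllqqllvqvllAS ⇒ qllqqllvqvllqS   [A -> q]
qllqqllvqvllqS ⇒ qllqqllvqvllqq   [S -> q]

S ⇒ R ⇒ qSS ⇒ qllAS ⇒ qllqS ⇒ qllqR ⇒ qllqqSS ⇒ qllqqllAS ⇒ qllqqllRvSS ⇒ qllqqllvqvSS ⇒ qllqqllvqvllAS ⇒ qllqqllvqvllqS ⇒ qllqqllvqvllqq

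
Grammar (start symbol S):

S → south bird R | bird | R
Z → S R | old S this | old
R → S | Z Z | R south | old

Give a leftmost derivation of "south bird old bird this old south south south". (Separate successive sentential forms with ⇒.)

S ⇒ south bird R ⇒ south bird R south ⇒ south bird R south south ⇒ south bird R south south south ⇒ south bird Z Z south south south ⇒ south bird old S this Z south south south ⇒ south bird old bird this Z south south south ⇒ south bird old bird this old south south south

S ⇒ south bird R   [S → south bird R]
south bird R ⇒ south bird R south   [R → R south]
south bird R south ⇒ south bird R south south   [R → R south]
south bird R south south ⇒ south bird R south south south   [R → R south]
south bird R south south south ⇒ south bird Z Z south south south   [R → Z Z]
south bird Z Z south south south ⇒ south bird old S this Z south south south   [Z → old S this]
south bird old S this Z south south south ⇒ south bird old bird this Z south south south   [S → bird]
south bird old bird this Z south south south ⇒ south bird old bird this old south south south   [Z → old]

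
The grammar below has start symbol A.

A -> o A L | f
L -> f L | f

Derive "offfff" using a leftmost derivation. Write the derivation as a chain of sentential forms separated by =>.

A => oAL   [A -> o A L]
oAL => ofL   [A -> f]
ofL => offL   [L -> f L]
offL => offfL   [L -> f L]
offfL => offffL   [L -> f L]
offffL => offfff   [L -> f]

A => oAL => ofL => offL => offfL => offffL => offfff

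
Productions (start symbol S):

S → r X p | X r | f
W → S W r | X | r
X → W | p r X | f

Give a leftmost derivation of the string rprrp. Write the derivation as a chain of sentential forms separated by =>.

S => rXp => rprXp => rprWp => rprrp

S => rXp   [S → r X p]
rXp => rprXp   [X → p r X]
rprXp => rprWp   [X → W]
rprWp => rprrp   [W → r]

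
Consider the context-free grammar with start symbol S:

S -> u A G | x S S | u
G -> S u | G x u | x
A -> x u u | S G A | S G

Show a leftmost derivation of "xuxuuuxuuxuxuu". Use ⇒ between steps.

S ⇒ xSS   [S -> x S S]
xSS ⇒ xuAGS   [S -> u A G]
xuAGS ⇒ xuxuuGS   [A -> x u u]
xuxuuGS ⇒ xuxuuGxuS   [G -> G x u]
xuxuuGxuS ⇒ xuxuuSuxuS   [G -> S u]
xuxuuSuxuS ⇒ xuxuuuAGuxuS   [S -> u A G]
xuxuuuAGuxuS ⇒ xuxuuuxuuGuxuS   [A -> x u u]
xuxuuuxuuGuxuS ⇒ xuxuuuxuuxuxuS   [G -> x]
xuxuuuxuuxuxuS ⇒ xuxuuuxuuxuxuu   [S -> u]

S⇒xSS⇒xuAGS⇒xuxuuGS⇒xuxuuGxuS⇒xuxuuSuxuS⇒xuxuuuAGuxuS⇒xuxuuuxuuGuxuS⇒xuxuuuxuuxuxuS⇒xuxuuuxuuxuxuu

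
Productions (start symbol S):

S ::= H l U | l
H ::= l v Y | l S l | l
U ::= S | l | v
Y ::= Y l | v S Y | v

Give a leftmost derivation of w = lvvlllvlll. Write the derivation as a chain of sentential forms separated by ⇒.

S ⇒ HlU ⇒ lvYlU ⇒ lvYllU ⇒ lvvSYllU ⇒ lvvHlUYllU ⇒ lvvllUYllU ⇒ lvvlllYllU ⇒ lvvlllvllU ⇒ lvvlllvlll

S ⇒ HlU   [S ::= H l U]
HlU ⇒ lvYlU   [H ::= l v Y]
lvYlU ⇒ lvYllU   [Y ::= Y l]
lvYllU ⇒ lvvSYllU   [Y ::= v S Y]
lvvSYllU ⇒ lvvHlUYllU   [S ::= H l U]
lvvHlUYllU ⇒ lvvllUYllU   [H ::= l]
lvvllUYllU ⇒ lvvlllYllU   [U ::= l]
lvvlllYllU ⇒ lvvlllvllU   [Y ::= v]
lvvlllvllU ⇒ lvvlllvlll   [U ::= l]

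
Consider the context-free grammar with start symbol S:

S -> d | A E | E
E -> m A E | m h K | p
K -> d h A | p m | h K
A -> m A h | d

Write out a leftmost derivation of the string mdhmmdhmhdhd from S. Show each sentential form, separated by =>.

S => AE   [S -> A E]
AE => mAhE   [A -> m A h]
mAhE => mdhE   [A -> d]
mdhE => mdhmAE   [E -> m A E]
mdhmAE => mdhmmAhE   [A -> m A h]
mdhmmAhE => mdhmmdhE   [A -> d]
mdhmmdhE => mdhmmdhmhK   [E -> m h K]
mdhmmdhmhK => mdhmmdhmhdhA   [K -> d h A]
mdhmmdhmhdhA => mdhmmdhmhdhd   [A -> d]

S => AE => mAhE => mdhE => mdhmAE => mdhmmAhE => mdhmmdhE => mdhmmdhmhK => mdhmmdhmhdhA => mdhmmdhmhdhd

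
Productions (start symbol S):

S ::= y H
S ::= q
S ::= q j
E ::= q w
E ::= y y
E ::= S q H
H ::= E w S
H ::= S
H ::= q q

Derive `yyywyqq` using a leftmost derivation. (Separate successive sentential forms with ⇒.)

S ⇒ yH   [S ::= y H]
yH ⇒ yEwS   [H ::= E w S]
yEwS ⇒ yyywS   [E ::= y y]
yyywS ⇒ yyywyH   [S ::= y H]
yyywyH ⇒ yyywyqq   [H ::= q q]

S ⇒ yH ⇒ yEwS ⇒ yyywS ⇒ yyywyH ⇒ yyywyqq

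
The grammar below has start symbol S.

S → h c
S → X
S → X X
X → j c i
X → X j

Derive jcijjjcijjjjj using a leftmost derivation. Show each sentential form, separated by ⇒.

S ⇒ XX   [S → X X]
XX ⇒ XjX   [X → X j]
XjX ⇒ XjjX   [X → X j]
XjjX ⇒ jcijjX   [X → j c i]
jcijjX ⇒ jcijjXj   [X → X j]
jcijjXj ⇒ jcijjXjj   [X → X j]
jcijjXjj ⇒ jcijjXjjj   [X → X j]
jcijjXjjj ⇒ jcijjXjjjj   [X → X j]
jcijjXjjjj ⇒ jcijjXjjjjj   [X → X j]
jcijjXjjjjj ⇒ jcijjjcijjjjj   [X → j c i]

S⇒XX⇒XjX⇒XjjX⇒jcijjX⇒jcijjXj⇒jcijjXjj⇒jcijjXjjj⇒jcijjXjjjj⇒jcijjXjjjjj⇒jcijjjcijjjjj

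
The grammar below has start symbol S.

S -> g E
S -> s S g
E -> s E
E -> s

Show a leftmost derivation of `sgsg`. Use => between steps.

S => sSg   [S -> s S g]
sSg => sgEg   [S -> g E]
sgEg => sgsg   [E -> s]

S => sSg => sgEg => sgsg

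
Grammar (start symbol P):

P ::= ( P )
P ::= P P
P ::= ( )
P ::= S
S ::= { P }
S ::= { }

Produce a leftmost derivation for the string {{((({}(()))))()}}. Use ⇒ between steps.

P ⇒ S   [P ::= S]
S ⇒ {P}   [S ::= { P }]
{P} ⇒ {S}   [P ::= S]
{S} ⇒ {{P}}   [S ::= { P }]
{{P}} ⇒ {{PP}}   [P ::= P P]
{{PP}} ⇒ {{(P)P}}   [P ::= ( P )]
{{(P)P}} ⇒ {{((P))P}}   [P ::= ( P )]
{{((P))P}} ⇒ {{(((P)))P}}   [P ::= ( P )]
{{(((P)))P}} ⇒ {{(((PP)))P}}   [P ::= P P]
{{(((PP)))P}} ⇒ {{(((SP)))P}}   [P ::= S]
{{(((SP)))P}} ⇒ {{((({}P)))P}}   [S ::= { }]
{{((({}P)))P}} ⇒ {{((({}(P))))P}}   [P ::= ( P )]
{{((({}(P))))P}} ⇒ {{((({}(()))))P}}   [P ::= ( )]
{{((({}(()))))P}} ⇒ {{((({}(()))))()}}   [P ::= ( )]

P ⇒ S ⇒ {P} ⇒ {S} ⇒ {{P}} ⇒ {{PP}} ⇒ {{(P)P}} ⇒ {{((P))P}} ⇒ {{(((P)))P}} ⇒ {{(((PP)))P}} ⇒ {{(((SP)))P}} ⇒ {{((({}P)))P}} ⇒ {{((({}(P))))P}} ⇒ {{((({}(()))))P}} ⇒ {{((({}(()))))()}}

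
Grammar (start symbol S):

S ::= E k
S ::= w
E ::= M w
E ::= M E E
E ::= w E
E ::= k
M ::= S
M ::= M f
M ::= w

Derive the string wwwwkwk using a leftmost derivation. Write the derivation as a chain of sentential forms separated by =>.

S => Ek => Mwk => Swk => Ekwk => wEkwk => wwEkwk => wwMwkwk => wwSwkwk => wwwwkwk

S => Ek   [S ::= E k]
Ek => Mwk   [E ::= M w]
Mwk => Swk   [M ::= S]
Swk => Ekwk   [S ::= E k]
Ekwk => wEkwk   [E ::= w E]
wEkwk => wwEkwk   [E ::= w E]
wwEkwk => wwMwkwk   [E ::= M w]
wwMwkwk => wwSwkwk   [M ::= S]
wwSwkwk => wwwwkwk   [S ::= w]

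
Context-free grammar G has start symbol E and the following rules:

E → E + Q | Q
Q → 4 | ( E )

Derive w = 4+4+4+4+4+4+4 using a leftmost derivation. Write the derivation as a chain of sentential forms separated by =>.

E => E+Q => E+Q+Q => E+Q+Q+Q => E+Q+Q+Q+Q => E+Q+Q+Q+Q+Q => E+Q+Q+Q+Q+Q+Q => Q+Q+Q+Q+Q+Q+Q => 4+Q+Q+Q+Q+Q+Q => 4+4+Q+Q+Q+Q+Q => 4+4+4+Q+Q+Q+Q => 4+4+4+4+Q+Q+Q => 4+4+4+4+4+Q+Q => 4+4+4+4+4+4+Q => 4+4+4+4+4+4+4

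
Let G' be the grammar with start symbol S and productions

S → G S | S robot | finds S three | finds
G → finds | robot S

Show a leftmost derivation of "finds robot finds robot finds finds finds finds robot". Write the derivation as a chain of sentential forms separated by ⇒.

S ⇒ S robot   [S → S robot]
S robot ⇒ G S robot   [S → G S]
G S robot ⇒ finds S robot   [G → finds]
finds S robot ⇒ finds G S robot   [S → G S]
finds G S robot ⇒ finds robot S S robot   [G → robot S]
finds robot S S robot ⇒ finds robot G S S robot   [S → G S]
finds robot G S S robot ⇒ finds robot finds S S robot   [G → finds]
finds robot finds S S robot ⇒ finds robot finds G S S robot   [S → G S]
finds robot finds G S S robot ⇒ finds robot finds robot S S S robot   [G → robot S]
finds robot finds robot S S S robot ⇒ finds robot finds robot G S S S robot   [S → G S]
finds robot finds robot G S S S robot ⇒ finds robot finds robot finds S S S robot   [G → finds]
finds robot finds robot finds S S S robot ⇒ finds robot finds robot finds finds S S robot   [S → finds]
finds robot finds robot finds finds S S robot ⇒ finds robot finds robot finds finds finds S robot   [S → finds]
finds robot finds robot finds finds finds S robot ⇒ finds robot finds robot finds finds finds finds robot   [S → finds]

S ⇒ S robot ⇒ G S robot ⇒ finds S robot ⇒ finds G S robot ⇒ finds robot S S robot ⇒ finds robot G S S robot ⇒ finds robot finds S S robot ⇒ finds robot finds G S S robot ⇒ finds robot finds robot S S S robot ⇒ finds robot finds robot G S S S robot ⇒ finds robot finds robot finds S S S robot ⇒ finds robot finds robot finds finds S S robot ⇒ finds robot finds robot finds finds finds S robot ⇒ finds robot finds robot finds finds finds finds robot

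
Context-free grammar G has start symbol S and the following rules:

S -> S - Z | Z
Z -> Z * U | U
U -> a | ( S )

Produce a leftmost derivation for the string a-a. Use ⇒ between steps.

S ⇒ S-Z ⇒ Z-Z ⇒ U-Z ⇒ a-Z ⇒ a-U ⇒ a-a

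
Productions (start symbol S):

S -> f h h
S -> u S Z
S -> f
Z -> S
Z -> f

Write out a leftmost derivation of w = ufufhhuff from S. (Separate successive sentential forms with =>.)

S => uSZ   [S -> u S Z]
uSZ => ufZ   [S -> f]
ufZ => ufS   [Z -> S]
ufS => ufuSZ   [S -> u S Z]
ufuSZ => ufufhhZ   [S -> f h h]
ufufhhZ => ufufhhS   [Z -> S]
ufufhhS => ufufhhuSZ   [S -> u S Z]
ufufhhuSZ => ufufhhufZ   [S -> f]
ufufhhufZ => ufufhhufS   [Z -> S]
ufufhhufS => ufufhhuff   [S -> f]

S => uSZ => ufZ => ufS => ufuSZ => ufufhhZ => ufufhhS => ufufhhuSZ => ufufhhufZ => ufufhhufS => ufufhhuff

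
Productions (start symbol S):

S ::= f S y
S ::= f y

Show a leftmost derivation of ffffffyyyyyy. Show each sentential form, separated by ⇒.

S ⇒ fSy ⇒ ffSyy ⇒ fffSyyy ⇒ ffffSyyyy ⇒ fffffSyyyyy ⇒ ffffffyyyyyy

S ⇒ fSy   [S ::= f S y]
fSy ⇒ ffSyy   [S ::= f S y]
ffSyy ⇒ fffSyyy   [S ::= f S y]
fffSyyy ⇒ ffffSyyyy   [S ::= f S y]
ffffSyyyy ⇒ fffffSyyyyy   [S ::= f S y]
fffffSyyyyy ⇒ ffffffyyyyyy   [S ::= f y]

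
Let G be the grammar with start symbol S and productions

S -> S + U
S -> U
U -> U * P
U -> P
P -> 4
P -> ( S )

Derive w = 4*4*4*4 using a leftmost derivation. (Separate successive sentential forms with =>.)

S => U   [S -> U]
U => U*P   [U -> U * P]
U*P => U*P*P   [U -> U * P]
U*P*P => U*P*P*P   [U -> U * P]
U*P*P*P => P*P*P*P   [U -> P]
P*P*P*P => 4*P*P*P   [P -> 4]
4*P*P*P => 4*4*P*P   [P -> 4]
4*4*P*P => 4*4*4*P   [P -> 4]
4*4*4*P => 4*4*4*4   [P -> 4]

S => U => U*P => U*P*P => U*P*P*P => P*P*P*P => 4*P*P*P => 4*4*P*P => 4*4*4*P => 4*4*4*4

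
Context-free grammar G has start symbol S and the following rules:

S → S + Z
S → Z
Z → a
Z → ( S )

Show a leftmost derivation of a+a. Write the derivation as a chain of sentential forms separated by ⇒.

S ⇒ S+Z ⇒ Z+Z ⇒ a+Z ⇒ a+a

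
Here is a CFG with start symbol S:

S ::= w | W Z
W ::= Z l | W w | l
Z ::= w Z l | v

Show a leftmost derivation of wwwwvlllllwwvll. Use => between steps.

S=>WZ=>ZlZ=>wZllZ=>wwZlllZ=>wwwZllllZ=>wwwwZlllllZ=>wwwwvlllllZ=>wwwwvlllllwZl=>wwwwvlllllwwZll=>wwwwvlllllwwvll

S => WZ   [S ::= W Z]
WZ => ZlZ   [W ::= Z l]
ZlZ => wZllZ   [Z ::= w Z l]
wZllZ => wwZlllZ   [Z ::= w Z l]
wwZlllZ => wwwZllllZ   [Z ::= w Z l]
wwwZllllZ => wwwwZlllllZ   [Z ::= w Z l]
wwwwZlllllZ => wwwwvlllllZ   [Z ::= v]
wwwwvlllllZ => wwwwvlllllwZl   [Z ::= w Z l]
wwwwvlllllwZl => wwwwvlllllwwZll   [Z ::= w Z l]
wwwwvlllllwwZll => wwwwvlllllwwvll   [Z ::= v]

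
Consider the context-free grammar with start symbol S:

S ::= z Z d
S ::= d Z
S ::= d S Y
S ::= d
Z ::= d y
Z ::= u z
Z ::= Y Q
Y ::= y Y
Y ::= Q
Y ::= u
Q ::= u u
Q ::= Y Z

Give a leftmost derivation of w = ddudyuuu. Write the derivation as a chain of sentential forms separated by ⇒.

S⇒dSY⇒ddZY⇒ddYQY⇒ddQQY⇒ddYZQY⇒dduZQY⇒ddudyQY⇒ddudyuuY⇒ddudyuuu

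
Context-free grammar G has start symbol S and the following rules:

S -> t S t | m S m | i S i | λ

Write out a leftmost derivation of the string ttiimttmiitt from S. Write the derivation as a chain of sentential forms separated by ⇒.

S ⇒ tSt   [S -> t S t]
tSt ⇒ ttStt   [S -> t S t]
ttStt ⇒ ttiSitt   [S -> i S i]
ttiSitt ⇒ ttiiSiitt   [S -> i S i]
ttiiSiitt ⇒ ttiimSmiitt   [S -> m S m]
ttiimSmiitt ⇒ ttiimtStmiitt   [S -> t S t]
ttiimtStmiitt ⇒ ttiimttmiitt   [S -> λ]

S ⇒ tSt ⇒ ttStt ⇒ ttiSitt ⇒ ttiiSiitt ⇒ ttiimSmiitt ⇒ ttiimtStmiitt ⇒ ttiimttmiitt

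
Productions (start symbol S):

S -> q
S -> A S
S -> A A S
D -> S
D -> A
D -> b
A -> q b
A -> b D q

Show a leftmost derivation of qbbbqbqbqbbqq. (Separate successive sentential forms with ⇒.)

S ⇒ AS ⇒ qbS ⇒ qbAS ⇒ qbbDqS ⇒ qbbbqS ⇒ qbbbqAAS ⇒ qbbbqbDqAS ⇒ qbbbqbAqAS ⇒ qbbbqbqbqAS ⇒ qbbbqbqbqbDqS ⇒ qbbbqbqbqbbqS ⇒ qbbbqbqbqbbqq

S ⇒ AS   [S -> A S]
AS ⇒ qbS   [A -> q b]
qbS ⇒ qbAS   [S -> A S]
qbAS ⇒ qbbDqS   [A -> b D q]
qbbDqS ⇒ qbbbqS   [D -> b]
qbbbqS ⇒ qbbbqAAS   [S -> A A S]
qbbbqAAS ⇒ qbbbqbDqAS   [A -> b D q]
qbbbqbDqAS ⇒ qbbbqbAqAS   [D -> A]
qbbbqbAqAS ⇒ qbbbqbqbqAS   [A -> q b]
qbbbqbqbqAS ⇒ qbbbqbqbqbDqS   [A -> b D q]
qbbbqbqbqbDqS ⇒ qbbbqbqbqbbqS   [D -> b]
qbbbqbqbqbbqS ⇒ qbbbqbqbqbbqq   [S -> q]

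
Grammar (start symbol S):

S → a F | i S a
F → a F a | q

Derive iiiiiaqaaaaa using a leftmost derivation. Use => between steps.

S => iSa   [S → i S a]
iSa => iiSaa   [S → i S a]
iiSaa => iiiSaaa   [S → i S a]
iiiSaaa => iiiiSaaaa   [S → i S a]
iiiiSaaaa => iiiiiSaaaaa   [S → i S a]
iiiiiSaaaaa => iiiiiaFaaaaa   [S → a F]
iiiiiaFaaaaa => iiiiiaqaaaaa   [F → q]

S => iSa => iiSaa => iiiSaaa => iiiiSaaaa => iiiiiSaaaaa => iiiiiaFaaaaa => iiiiiaqaaaaa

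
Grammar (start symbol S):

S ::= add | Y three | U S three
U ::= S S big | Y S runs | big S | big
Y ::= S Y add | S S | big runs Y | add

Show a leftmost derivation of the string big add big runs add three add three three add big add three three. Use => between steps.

S => U S three => big S S three => big add S three => big add U S three three => big add S S big S three three => big add Y three S big S three three => big add big runs Y three S big S three three => big add big runs S S three S big S three three => big add big runs Y three S three S big S three three => big add big runs add three S three S big S three three => big add big runs add three Y three three S big S three three => big add big runs add three add three three S big S three three => big add big runs add three add three three add big S three three => big add big runs add three add three three add big add three three

S => U S three   [S ::= U S three]
U S three => big S S three   [U ::= big S]
big S S three => big add S three   [S ::= add]
big add S three => big add U S three three   [S ::= U S three]
big add U S three three => big add S S big S three three   [U ::= S S big]
big add S S big S three three => big add Y three S big S three three   [S ::= Y three]
big add Y three S big S three three => big add big runs Y three S big S three three   [Y ::= big runs Y]
big add big runs Y three S big S three three => big add big runs S S three S big S three three   [Y ::= S S]
big add big runs S S three S big S three three => big add big runs Y three S three S big S three three   [S ::= Y three]
big add big runs Y three S three S big S three three => big add big runs add three S three S big S three three   [Y ::= add]
big add big runs add three S three S big S three three => big add big runs add three Y three three S big S three three   [S ::= Y three]
big add big runs add three Y three three S big S three three => big add big runs add three add three three S big S three three   [Y ::= add]
big add big runs add three add three three S big S three three => big add big runs add three add three three add big S three three   [S ::= add]
big add big runs add three add three three add big S three three => big add big runs add three add three three add big add three three   [S ::= add]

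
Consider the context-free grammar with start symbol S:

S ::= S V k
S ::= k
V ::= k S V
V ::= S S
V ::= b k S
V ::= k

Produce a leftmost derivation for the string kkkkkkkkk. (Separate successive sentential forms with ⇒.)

S ⇒ SVk   [S ::= S V k]
SVk ⇒ SVkVk   [S ::= S V k]
SVkVk ⇒ SVkVkVk   [S ::= S V k]
SVkVkVk ⇒ SVkVkVkVk   [S ::= S V k]
SVkVkVkVk ⇒ kVkVkVkVk   [S ::= k]
kVkVkVkVk ⇒ kkkVkVkVk   [V ::= k]
kkkVkVkVk ⇒ kkkkkVkVk   [V ::= k]
kkkkkVkVk ⇒ kkkkkkkVk   [V ::= k]
kkkkkkkVk ⇒ kkkkkkkkk   [V ::= k]

S ⇒ SVk ⇒ SVkVk ⇒ SVkVkVk ⇒ SVkVkVkVk ⇒ kVkVkVkVk ⇒ kkkVkVkVk ⇒ kkkkkVkVk ⇒ kkkkkkkVk ⇒ kkkkkkkkk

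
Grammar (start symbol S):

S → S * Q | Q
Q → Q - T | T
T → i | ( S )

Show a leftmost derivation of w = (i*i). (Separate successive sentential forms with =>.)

S => Q => T => (S) => (S*Q) => (Q*Q) => (T*Q) => (i*Q) => (i*T) => (i*i)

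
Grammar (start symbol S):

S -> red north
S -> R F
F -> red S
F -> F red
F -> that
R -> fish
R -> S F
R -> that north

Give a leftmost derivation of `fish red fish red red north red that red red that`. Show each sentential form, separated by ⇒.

S ⇒ R F ⇒ S F F ⇒ R F F F ⇒ fish F F F ⇒ fish red S F F ⇒ fish red R F F F ⇒ fish red fish F F F ⇒ fish red fish F red F F ⇒ fish red fish red S red F F ⇒ fish red fish red red north red F F ⇒ fish red fish red red north red F red F ⇒ fish red fish red red north red F red red F ⇒ fish red fish red red north red that red red F ⇒ fish red fish red red north red that red red that

S ⇒ R F   [S -> R F]
R F ⇒ S F F   [R -> S F]
S F F ⇒ R F F F   [S -> R F]
R F F F ⇒ fish F F F   [R -> fish]
fish F F F ⇒ fish red S F F   [F -> red S]
fish red S F F ⇒ fish red R F F F   [S -> R F]
fish red R F F F ⇒ fish red fish F F F   [R -> fish]
fish red fish F F F ⇒ fish red fish F red F F   [F -> F red]
fish red fish F red F F ⇒ fish red fish red S red F F   [F -> red S]
fish red fish red S red F F ⇒ fish red fish red red north red F F   [S -> red north]
fish red fish red red north red F F ⇒ fish red fish red red north red F red F   [F -> F red]
fish red fish red red north red F red F ⇒ fish red fish red red north red F red red F   [F -> F red]
fish red fish red red north red F red red F ⇒ fish red fish red red north red that red red F   [F -> that]
fish red fish red red north red that red red F ⇒ fish red fish red red north red that red red that   [F -> that]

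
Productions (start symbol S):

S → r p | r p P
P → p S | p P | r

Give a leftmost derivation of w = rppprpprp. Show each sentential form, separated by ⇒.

S ⇒ rpP ⇒ rppP ⇒ rpppS ⇒ rppprpP ⇒ rppprppS ⇒ rppprpprp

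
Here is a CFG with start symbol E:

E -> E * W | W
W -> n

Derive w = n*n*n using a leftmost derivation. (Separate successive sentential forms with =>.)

E => E*W => E*W*W => W*W*W => n*W*W => n*n*W => n*n*n

E => E*W   [E -> E * W]
E*W => E*W*W   [E -> E * W]
E*W*W => W*W*W   [E -> W]
W*W*W => n*W*W   [W -> n]
n*W*W => n*n*W   [W -> n]
n*n*W => n*n*n   [W -> n]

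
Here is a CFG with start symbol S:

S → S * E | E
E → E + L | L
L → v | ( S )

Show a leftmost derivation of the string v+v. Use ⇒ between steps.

S ⇒ E   [S → E]
E ⇒ E+L   [E → E + L]
E+L ⇒ L+L   [E → L]
L+L ⇒ v+L   [L → v]
v+L ⇒ v+v   [L → v]

S⇒E⇒E+L⇒L+L⇒v+L⇒v+v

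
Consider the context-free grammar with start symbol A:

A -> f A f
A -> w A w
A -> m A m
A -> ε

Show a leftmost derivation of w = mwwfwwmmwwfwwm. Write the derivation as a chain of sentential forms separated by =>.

A => mAm   [A -> m A m]
mAm => mwAwm   [A -> w A w]
mwAwm => mwwAwwm   [A -> w A w]
mwwAwwm => mwwfAfwwm   [A -> f A f]
mwwfAfwwm => mwwfwAwfwwm   [A -> w A w]
mwwfwAwfwwm => mwwfwwAwwfwwm   [A -> w A w]
mwwfwwAwwfwwm => mwwfwwmAmwwfwwm   [A -> m A m]
mwwfwwmAmwwfwwm => mwwfwwmmwwfwwm   [A -> ε]

A=>mAm=>mwAwm=>mwwAwwm=>mwwfAfwwm=>mwwfwAwfwwm=>mwwfwwAwwfwwm=>mwwfwwmAmwwfwwm=>mwwfwwmmwwfwwm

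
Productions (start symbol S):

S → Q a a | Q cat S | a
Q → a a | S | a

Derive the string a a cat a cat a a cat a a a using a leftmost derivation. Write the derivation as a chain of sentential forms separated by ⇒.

S ⇒ Q cat S ⇒ a a cat S ⇒ a a cat Q a a ⇒ a a cat S a a ⇒ a a cat Q cat S a a ⇒ a a cat a cat S a a ⇒ a a cat a cat Q cat S a a ⇒ a a cat a cat a a cat S a a ⇒ a a cat a cat a a cat a a a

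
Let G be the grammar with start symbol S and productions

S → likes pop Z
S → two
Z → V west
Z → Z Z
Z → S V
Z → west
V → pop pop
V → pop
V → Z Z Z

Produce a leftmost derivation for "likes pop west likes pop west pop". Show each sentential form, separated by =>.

S => likes pop Z => likes pop Z Z => likes pop west Z => likes pop west S V => likes pop west likes pop Z V => likes pop west likes pop west V => likes pop west likes pop west pop

S => likes pop Z   [S → likes pop Z]
likes pop Z => likes pop Z Z   [Z → Z Z]
likes pop Z Z => likes pop west Z   [Z → west]
likes pop west Z => likes pop west S V   [Z → S V]
likes pop west S V => likes pop west likes pop Z V   [S → likes pop Z]
likes pop west likes pop Z V => likes pop west likes pop west V   [Z → west]
likes pop west likes pop west V => likes pop west likes pop west pop   [V → pop]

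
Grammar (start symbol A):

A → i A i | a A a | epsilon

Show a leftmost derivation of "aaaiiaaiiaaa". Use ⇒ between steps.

A ⇒ aAa   [A → a A a]
aAa ⇒ aaAaa   [A → a A a]
aaAaa ⇒ aaaAaaa   [A → a A a]
aaaAaaa ⇒ aaaiAiaaa   [A → i A i]
aaaiAiaaa ⇒ aaaiiAiiaaa   [A → i A i]
aaaiiAiiaaa ⇒ aaaiiaAaiiaaa   [A → a A a]
aaaiiaAaiiaaa ⇒ aaaiiaaiiaaa   [A → epsilon]

A ⇒ aAa ⇒ aaAaa ⇒ aaaAaaa ⇒ aaaiAiaaa ⇒ aaaiiAiiaaa ⇒ aaaiiaAaiiaaa ⇒ aaaiiaaiiaaa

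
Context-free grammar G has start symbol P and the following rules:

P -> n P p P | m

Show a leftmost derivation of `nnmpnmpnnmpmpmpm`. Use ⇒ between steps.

P ⇒ nPpP   [P -> n P p P]
nPpP ⇒ nnPpPpP   [P -> n P p P]
nnPpPpP ⇒ nnmpPpP   [P -> m]
nnmpPpP ⇒ nnmpnPpPpP   [P -> n P p P]
nnmpnPpPpP ⇒ nnmpnmpPpP   [P -> m]
nnmpnmpPpP ⇒ nnmpnmpnPpPpP   [P -> n P p P]
nnmpnmpnPpPpP ⇒ nnmpnmpnnPpPpPpP   [P -> n P p P]
nnmpnmpnnPpPpPpP ⇒ nnmpnmpnnmpPpPpP   [P -> m]
nnmpnmpnnmpPpPpP ⇒ nnmpnmpnnmpmpPpP   [P -> m]
nnmpnmpnnmpmpPpP ⇒ nnmpnmpnnmpmpmpP   [P -> m]
nnmpnmpnnmpmpmpP ⇒ nnmpnmpnnmpmpmpm   [P -> m]

P ⇒ nPpP ⇒ nnPpPpP ⇒ nnmpPpP ⇒ nnmpnPpPpP ⇒ nnmpnmpPpP ⇒ nnmpnmpnPpPpP ⇒ nnmpnmpnnPpPpPpP ⇒ nnmpnmpnnmpPpPpP ⇒ nnmpnmpnnmpmpPpP ⇒ nnmpnmpnnmpmpmpP ⇒ nnmpnmpnnmpmpmpm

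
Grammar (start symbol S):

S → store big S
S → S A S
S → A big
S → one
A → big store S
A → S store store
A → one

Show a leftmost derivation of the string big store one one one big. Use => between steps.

S => A big => big store S big => big store S A S big => big store one A S big => big store one one S big => big store one one one big

S => A big   [S → A big]
A big => big store S big   [A → big store S]
big store S big => big store S A S big   [S → S A S]
big store S A S big => big store one A S big   [S → one]
big store one A S big => big store one one S big   [A → one]
big store one one S big => big store one one one big   [S → one]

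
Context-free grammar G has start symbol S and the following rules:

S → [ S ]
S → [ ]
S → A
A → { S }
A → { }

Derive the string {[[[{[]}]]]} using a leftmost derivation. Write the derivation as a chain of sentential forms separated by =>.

S=>A=>{S}=>{[S]}=>{[[S]]}=>{[[[S]]]}=>{[[[A]]]}=>{[[[{S}]]]}=>{[[[{[]}]]]}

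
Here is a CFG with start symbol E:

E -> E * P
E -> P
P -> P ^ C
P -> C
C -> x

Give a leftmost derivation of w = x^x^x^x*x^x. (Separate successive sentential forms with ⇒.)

E ⇒ E*P ⇒ P*P ⇒ P^C*P ⇒ P^C^C*P ⇒ P^C^C^C*P ⇒ C^C^C^C*P ⇒ x^C^C^C*P ⇒ x^x^C^C*P ⇒ x^x^x^C*P ⇒ x^x^x^x*P ⇒ x^x^x^x*P^C ⇒ x^x^x^x*C^C ⇒ x^x^x^x*x^C ⇒ x^x^x^x*x^x

E ⇒ E*P   [E -> E * P]
E*P ⇒ P*P   [E -> P]
P*P ⇒ P^C*P   [P -> P ^ C]
P^C*P ⇒ P^C^C*P   [P -> P ^ C]
P^C^C*P ⇒ P^C^C^C*P   [P -> P ^ C]
P^C^C^C*P ⇒ C^C^C^C*P   [P -> C]
C^C^C^C*P ⇒ x^C^C^C*P   [C -> x]
x^C^C^C*P ⇒ x^x^C^C*P   [C -> x]
x^x^C^C*P ⇒ x^x^x^C*P   [C -> x]
x^x^x^C*P ⇒ x^x^x^x*P   [C -> x]
x^x^x^x*P ⇒ x^x^x^x*P^C   [P -> P ^ C]
x^x^x^x*P^C ⇒ x^x^x^x*C^C   [P -> C]
x^x^x^x*C^C ⇒ x^x^x^x*x^C   [C -> x]
x^x^x^x*x^C ⇒ x^x^x^x*x^x   [C -> x]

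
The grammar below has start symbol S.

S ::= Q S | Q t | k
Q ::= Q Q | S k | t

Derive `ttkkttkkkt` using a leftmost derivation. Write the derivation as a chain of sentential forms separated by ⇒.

S ⇒ Qt ⇒ QQt ⇒ SkQt ⇒ QSkQt ⇒ QQSkQt ⇒ QQQSkQt ⇒ tQQSkQt ⇒ ttQSkQt ⇒ ttSkSkQt ⇒ ttkkSkQt ⇒ ttkkQtkQt ⇒ ttkkttkQt ⇒ ttkkttkSkt ⇒ ttkkttkkkt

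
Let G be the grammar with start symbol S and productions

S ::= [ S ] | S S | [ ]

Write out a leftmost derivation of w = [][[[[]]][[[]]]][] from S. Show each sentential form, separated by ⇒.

S ⇒ SS ⇒ SSS ⇒ []SS ⇒ [][S]S ⇒ [][SS]S ⇒ [][[S]S]S ⇒ [][[[S]]S]S ⇒ [][[[[]]]S]S ⇒ [][[[[]]][S]]S ⇒ [][[[[]]][[S]]]S ⇒ [][[[[]]][[[]]]]S ⇒ [][[[[]]][[[]]]][]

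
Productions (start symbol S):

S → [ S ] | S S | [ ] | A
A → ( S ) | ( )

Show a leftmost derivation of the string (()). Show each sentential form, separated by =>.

S=>A=>(S)=>(A)=>(())

S => A   [S → A]
A => (S)   [A → ( S )]
(S) => (A)   [S → A]
(A) => (())   [A → ( )]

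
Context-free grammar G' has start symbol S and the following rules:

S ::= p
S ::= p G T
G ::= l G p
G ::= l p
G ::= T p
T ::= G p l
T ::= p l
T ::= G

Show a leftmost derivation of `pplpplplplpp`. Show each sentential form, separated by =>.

S=>pGT=>pTpT=>pGplpT=>pTpplpT=>pplpplpT=>pplpplpG=>pplpplplGp=>pplpplplTpp=>pplpplplplpp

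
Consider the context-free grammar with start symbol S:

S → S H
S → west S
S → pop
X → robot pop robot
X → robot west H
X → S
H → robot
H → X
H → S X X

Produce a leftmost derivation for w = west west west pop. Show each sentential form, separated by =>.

S => west S   [S → west S]
west S => west west S   [S → west S]
west west S => west west west S   [S → west S]
west west west S => west west west pop   [S → pop]

S => west S => west west S => west west west S => west west west pop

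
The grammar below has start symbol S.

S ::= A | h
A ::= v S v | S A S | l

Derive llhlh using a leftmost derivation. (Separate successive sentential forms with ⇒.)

S ⇒ A ⇒ SAS ⇒ AAS ⇒ lAS ⇒ llS ⇒ llA ⇒ llSAS ⇒ llhAS ⇒ llhlS ⇒ llhlh

S ⇒ A   [S ::= A]
A ⇒ SAS   [A ::= S A S]
SAS ⇒ AAS   [S ::= A]
AAS ⇒ lAS   [A ::= l]
lAS ⇒ llS   [A ::= l]
llS ⇒ llA   [S ::= A]
llA ⇒ llSAS   [A ::= S A S]
llSAS ⇒ llhAS   [S ::= h]
llhAS ⇒ llhlS   [A ::= l]
llhlS ⇒ llhlh   [S ::= h]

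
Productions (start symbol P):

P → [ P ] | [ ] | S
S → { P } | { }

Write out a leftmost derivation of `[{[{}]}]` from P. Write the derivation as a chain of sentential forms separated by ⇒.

P ⇒ [P] ⇒ [S] ⇒ [{P}] ⇒ [{[P]}] ⇒ [{[S]}] ⇒ [{[{}]}]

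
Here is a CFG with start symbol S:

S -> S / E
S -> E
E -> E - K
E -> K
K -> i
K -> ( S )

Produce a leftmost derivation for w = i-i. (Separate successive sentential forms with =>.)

S => E => E-K => K-K => i-K => i-i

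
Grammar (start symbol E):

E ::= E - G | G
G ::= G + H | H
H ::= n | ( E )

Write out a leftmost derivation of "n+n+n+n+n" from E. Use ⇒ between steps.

E ⇒ G   [E ::= G]
G ⇒ G+H   [G ::= G + H]
G+H ⇒ G+H+H   [G ::= G + H]
G+H+H ⇒ G+H+H+H   [G ::= G + H]
G+H+H+H ⇒ G+H+H+H+H   [G ::= G + H]
G+H+H+H+H ⇒ H+H+H+H+H   [G ::= H]
H+H+H+H+H ⇒ n+H+H+H+H   [H ::= n]
n+H+H+H+H ⇒ n+n+H+H+H   [H ::= n]
n+n+H+H+H ⇒ n+n+n+H+H   [H ::= n]
n+n+n+H+H ⇒ n+n+n+n+H   [H ::= n]
n+n+n+n+H ⇒ n+n+n+n+n   [H ::= n]

E ⇒ G ⇒ G+H ⇒ G+H+H ⇒ G+H+H+H ⇒ G+H+H+H+H ⇒ H+H+H+H+H ⇒ n+H+H+H+H ⇒ n+n+H+H+H ⇒ n+n+n+H+H ⇒ n+n+n+n+H ⇒ n+n+n+n+n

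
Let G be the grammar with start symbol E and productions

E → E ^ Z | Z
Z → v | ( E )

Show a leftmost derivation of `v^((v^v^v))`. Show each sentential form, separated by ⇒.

E ⇒ E^Z   [E → E ^ Z]
E^Z ⇒ Z^Z   [E → Z]
Z^Z ⇒ v^Z   [Z → v]
v^Z ⇒ v^(E)   [Z → ( E )]
v^(E) ⇒ v^(Z)   [E → Z]
v^(Z) ⇒ v^((E))   [Z → ( E )]
v^((E)) ⇒ v^((E^Z))   [E → E ^ Z]
v^((E^Z)) ⇒ v^((E^Z^Z))   [E → E ^ Z]
v^((E^Z^Z)) ⇒ v^((Z^Z^Z))   [E → Z]
v^((Z^Z^Z)) ⇒ v^((v^Z^Z))   [Z → v]
v^((v^Z^Z)) ⇒ v^((v^v^Z))   [Z → v]
v^((v^v^Z)) ⇒ v^((v^v^v))   [Z → v]

E ⇒ E^Z ⇒ Z^Z ⇒ v^Z ⇒ v^(E) ⇒ v^(Z) ⇒ v^((E)) ⇒ v^((E^Z)) ⇒ v^((E^Z^Z)) ⇒ v^((Z^Z^Z)) ⇒ v^((v^Z^Z)) ⇒ v^((v^v^Z)) ⇒ v^((v^v^v))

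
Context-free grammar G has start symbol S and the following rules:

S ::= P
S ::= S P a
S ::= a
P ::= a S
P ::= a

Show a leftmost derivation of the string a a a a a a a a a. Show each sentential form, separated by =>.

S => P => a S => a P => a a S => a a S P a => a a S P a P a => a a P P a P a => a a a S P a P a => a a a P P a P a => a a a a P a P a => a a a a a a P a => a a a a a a a S a => a a a a a a a a a

S => P   [S ::= P]
P => a S   [P ::= a S]
a S => a P   [S ::= P]
a P => a a S   [P ::= a S]
a a S => a a S P a   [S ::= S P a]
a a S P a => a a S P a P a   [S ::= S P a]
a a S P a P a => a a P P a P a   [S ::= P]
a a P P a P a => a a a S P a P a   [P ::= a S]
a a a S P a P a => a a a P P a P a   [S ::= P]
a a a P P a P a => a a a a P a P a   [P ::= a]
a a a a P a P a => a a a a a a P a   [P ::= a]
a a a a a a P a => a a a a a a a S a   [P ::= a S]
a a a a a a a S a => a a a a a a a a a   [S ::= a]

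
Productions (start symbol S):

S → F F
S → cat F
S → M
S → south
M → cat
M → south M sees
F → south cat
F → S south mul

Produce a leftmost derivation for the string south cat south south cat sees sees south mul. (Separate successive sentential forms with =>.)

S => F F => south cat F => south cat S south mul => south cat M south mul => south cat south M sees south mul => south cat south south M sees sees south mul => south cat south south cat sees sees south mul

S => F F   [S → F F]
F F => south cat F   [F → south cat]
south cat F => south cat S south mul   [F → S south mul]
south cat S south mul => south cat M south mul   [S → M]
south cat M south mul => south cat south M sees south mul   [M → south M sees]
south cat south M sees south mul => south cat south south M sees sees south mul   [M → south M sees]
south cat south south M sees sees south mul => south cat south south cat sees sees south mul   [M → cat]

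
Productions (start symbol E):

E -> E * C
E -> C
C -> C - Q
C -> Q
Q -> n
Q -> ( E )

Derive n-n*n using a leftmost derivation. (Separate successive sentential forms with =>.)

E=>E*C=>C*C=>C-Q*C=>Q-Q*C=>n-Q*C=>n-n*C=>n-n*Q=>n-n*n

E => E*C   [E -> E * C]
E*C => C*C   [E -> C]
C*C => C-Q*C   [C -> C - Q]
C-Q*C => Q-Q*C   [C -> Q]
Q-Q*C => n-Q*C   [Q -> n]
n-Q*C => n-n*C   [Q -> n]
n-n*C => n-n*Q   [C -> Q]
n-n*Q => n-n*n   [Q -> n]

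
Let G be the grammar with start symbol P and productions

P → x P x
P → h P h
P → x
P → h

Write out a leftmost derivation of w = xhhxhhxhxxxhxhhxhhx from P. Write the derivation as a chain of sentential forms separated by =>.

P=>xPx=>xhPhx=>xhhPhhx=>xhhxPxhhx=>xhhxhPhxhhx=>xhhxhhPhhxhhx=>xhhxhhxPxhhxhhx=>xhhxhhxhPhxhhxhhx=>xhhxhhxhxPxhxhhxhhx=>xhhxhhxhxxxhxhhxhhx

P => xPx   [P → x P x]
xPx => xhPhx   [P → h P h]
xhPhx => xhhPhhx   [P → h P h]
xhhPhhx => xhhxPxhhx   [P → x P x]
xhhxPxhhx => xhhxhPhxhhx   [P → h P h]
xhhxhPhxhhx => xhhxhhPhhxhhx   [P → h P h]
xhhxhhPhhxhhx => xhhxhhxPxhhxhhx   [P → x P x]
xhhxhhxPxhhxhhx => xhhxhhxhPhxhhxhhx   [P → h P h]
xhhxhhxhPhxhhxhhx => xhhxhhxhxPxhxhhxhhx   [P → x P x]
xhhxhhxhxPxhxhhxhhx => xhhxhhxhxxxhxhhxhhx   [P → x]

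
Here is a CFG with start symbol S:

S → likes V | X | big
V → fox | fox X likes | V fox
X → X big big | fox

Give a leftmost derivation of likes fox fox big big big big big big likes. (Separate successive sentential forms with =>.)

S => likes V => likes fox X likes => likes fox X big big likes => likes fox X big big big big likes => likes fox X big big big big big big likes => likes fox fox big big big big big big likes

S => likes V   [S → likes V]
likes V => likes fox X likes   [V → fox X likes]
likes fox X likes => likes fox X big big likes   [X → X big big]
likes fox X big big likes => likes fox X big big big big likes   [X → X big big]
likes fox X big big big big likes => likes fox X big big big big big big likes   [X → X big big]
likes fox X big big big big big big likes => likes fox fox big big big big big big likes   [X → fox]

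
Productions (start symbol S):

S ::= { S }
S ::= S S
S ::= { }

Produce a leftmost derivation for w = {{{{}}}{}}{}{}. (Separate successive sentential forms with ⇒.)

S ⇒ SS   [S ::= S S]
SS ⇒ SSS   [S ::= S S]
SSS ⇒ {S}SS   [S ::= { S }]
{S}SS ⇒ {SS}SS   [S ::= S S]
{SS}SS ⇒ {{S}S}SS   [S ::= { S }]
{{S}S}SS ⇒ {{{S}}S}SS   [S ::= { S }]
{{{S}}S}SS ⇒ {{{{}}}S}SS   [S ::= { }]
{{{{}}}S}SS ⇒ {{{{}}}{}}SS   [S ::= { }]
{{{{}}}{}}SS ⇒ {{{{}}}{}}{}S   [S ::= { }]
{{{{}}}{}}{}S ⇒ {{{{}}}{}}{}{}   [S ::= { }]

S ⇒ SS ⇒ SSS ⇒ {S}SS ⇒ {SS}SS ⇒ {{S}S}SS ⇒ {{{S}}S}SS ⇒ {{{{}}}S}SS ⇒ {{{{}}}{}}SS ⇒ {{{{}}}{}}{}S ⇒ {{{{}}}{}}{}{}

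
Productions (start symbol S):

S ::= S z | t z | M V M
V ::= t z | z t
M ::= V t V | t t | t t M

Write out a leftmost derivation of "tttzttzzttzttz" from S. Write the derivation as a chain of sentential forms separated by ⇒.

S ⇒ MVM   [S ::= M V M]
MVM ⇒ ttMVM   [M ::= t t M]
ttMVM ⇒ ttVtVVM   [M ::= V t V]
ttVtVVM ⇒ tttztVVM   [V ::= t z]
tttztVVM ⇒ tttzttzVM   [V ::= t z]
tttzttzVM ⇒ tttzttzztM   [V ::= z t]
tttzttzztM ⇒ tttzttzztVtV   [M ::= V t V]
tttzttzztVtV ⇒ tttzttzzttztV   [V ::= t z]
tttzttzzttztV ⇒ tttzttzzttzttz   [V ::= t z]

S ⇒ MVM ⇒ ttMVM ⇒ ttVtVVM ⇒ tttztVVM ⇒ tttzttzVM ⇒ tttzttzztM ⇒ tttzttzztVtV ⇒ tttzttzzttztV ⇒ tttzttzzttzttz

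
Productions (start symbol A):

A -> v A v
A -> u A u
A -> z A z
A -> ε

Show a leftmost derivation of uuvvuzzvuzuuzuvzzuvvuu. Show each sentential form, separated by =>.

A=>uAu=>uuAuu=>uuvAvuu=>uuvvAvvuu=>uuvvuAuvvuu=>uuvvuzAzuvvuu=>uuvvuzzAzzuvvuu=>uuvvuzzvAvzzuvvuu=>uuvvuzzvuAuvzzuvvuu=>uuvvuzzvuzAzuvzzuvvuu=>uuvvuzzvuzuAuzuvzzuvvuu=>uuvvuzzvuzuuzuvzzuvvuu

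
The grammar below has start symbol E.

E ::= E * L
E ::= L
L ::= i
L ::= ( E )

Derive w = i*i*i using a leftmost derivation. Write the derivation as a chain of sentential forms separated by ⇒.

E ⇒ E*L ⇒ E*L*L ⇒ L*L*L ⇒ i*L*L ⇒ i*i*L ⇒ i*i*i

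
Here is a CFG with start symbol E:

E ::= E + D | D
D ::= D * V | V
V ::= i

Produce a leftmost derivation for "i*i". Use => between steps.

E=>D=>D*V=>V*V=>i*V=>i*i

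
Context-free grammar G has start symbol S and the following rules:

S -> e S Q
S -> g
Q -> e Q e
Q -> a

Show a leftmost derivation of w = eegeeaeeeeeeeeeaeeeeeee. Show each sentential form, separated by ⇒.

S ⇒ eSQ ⇒ eeSQQ ⇒ eegQQ ⇒ eegeQeQ ⇒ eegeeQeeQ ⇒ eegeeaeeQ ⇒ eegeeaeeeQe ⇒ eegeeaeeeeQee ⇒ eegeeaeeeeeQeee ⇒ eegeeaeeeeeeQeeee ⇒ eegeeaeeeeeeeQeeeee ⇒ eegeeaeeeeeeeeQeeeeee ⇒ eegeeaeeeeeeeeeQeeeeeee ⇒ eegeeaeeeeeeeeeaeeeeeee

S ⇒ eSQ   [S -> e S Q]
eSQ ⇒ eeSQQ   [S -> e S Q]
eeSQQ ⇒ eegQQ   [S -> g]
eegQQ ⇒ eegeQeQ   [Q -> e Q e]
eegeQeQ ⇒ eegeeQeeQ   [Q -> e Q e]
eegeeQeeQ ⇒ eegeeaeeQ   [Q -> a]
eegeeaeeQ ⇒ eegeeaeeeQe   [Q -> e Q e]
eegeeaeeeQe ⇒ eegeeaeeeeQee   [Q -> e Q e]
eegeeaeeeeQee ⇒ eegeeaeeeeeQeee   [Q -> e Q e]
eegeeaeeeeeQeee ⇒ eegeeaeeeeeeQeeee   [Q -> e Q e]
eegeeaeeeeeeQeeee ⇒ eegeeaeeeeeeeQeeeee   [Q -> e Q e]
eegeeaeeeeeeeQeeeee ⇒ eegeeaeeeeeeeeQeeeeee   [Q -> e Q e]
eegeeaeeeeeeeeQeeeeee ⇒ eegeeaeeeeeeeeeQeeeeeee   [Q -> e Q e]
eegeeaeeeeeeeeeQeeeeeee ⇒ eegeeaeeeeeeeeeaeeeeeee   [Q -> a]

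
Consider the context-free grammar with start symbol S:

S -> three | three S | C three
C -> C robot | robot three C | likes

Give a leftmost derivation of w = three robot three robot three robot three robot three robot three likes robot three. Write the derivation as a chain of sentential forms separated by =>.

S => three S => three C three => three robot three C three => three robot three C robot three => three robot three robot three C robot three => three robot three robot three robot three C robot three => three robot three robot three robot three robot three C robot three => three robot three robot three robot three robot three robot three C robot three => three robot three robot three robot three robot three robot three likes robot three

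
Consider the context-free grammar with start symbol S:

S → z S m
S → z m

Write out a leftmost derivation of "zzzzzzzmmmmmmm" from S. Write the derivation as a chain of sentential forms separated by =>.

S => zSm   [S → z S m]
zSm => zzSmm   [S → z S m]
zzSmm => zzzSmmm   [S → z S m]
zzzSmmm => zzzzSmmmm   [S → z S m]
zzzzSmmmm => zzzzzSmmmmm   [S → z S m]
zzzzzSmmmmm => zzzzzzSmmmmmm   [S → z S m]
zzzzzzSmmmmmm => zzzzzzzmmmmmmm   [S → z m]

S=>zSm=>zzSmm=>zzzSmmm=>zzzzSmmmm=>zzzzzSmmmmm=>zzzzzzSmmmmmm=>zzzzzzzmmmmmmm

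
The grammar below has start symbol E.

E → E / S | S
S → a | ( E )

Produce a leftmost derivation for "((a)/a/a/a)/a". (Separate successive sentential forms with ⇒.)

E⇒E/S⇒S/S⇒(E)/S⇒(E/S)/S⇒(E/S/S)/S⇒(E/S/S/S)/S⇒(S/S/S/S)/S⇒((E)/S/S/S)/S⇒((S)/S/S/S)/S⇒((a)/S/S/S)/S⇒((a)/a/S/S)/S⇒((a)/a/a/S)/S⇒((a)/a/a/a)/S⇒((a)/a/a/a)/a

E ⇒ E/S   [E → E / S]
E/S ⇒ S/S   [E → S]
S/S ⇒ (E)/S   [S → ( E )]
(E)/S ⇒ (E/S)/S   [E → E / S]
(E/S)/S ⇒ (E/S/S)/S   [E → E / S]
(E/S/S)/S ⇒ (E/S/S/S)/S   [E → E / S]
(E/S/S/S)/S ⇒ (S/S/S/S)/S   [E → S]
(S/S/S/S)/S ⇒ ((E)/S/S/S)/S   [S → ( E )]
((E)/S/S/S)/S ⇒ ((S)/S/S/S)/S   [E → S]
((S)/S/S/S)/S ⇒ ((a)/S/S/S)/S   [S → a]
((a)/S/S/S)/S ⇒ ((a)/a/S/S)/S   [S → a]
((a)/a/S/S)/S ⇒ ((a)/a/a/S)/S   [S → a]
((a)/a/a/S)/S ⇒ ((a)/a/a/a)/S   [S → a]
((a)/a/a/a)/S ⇒ ((a)/a/a/a)/a   [S → a]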